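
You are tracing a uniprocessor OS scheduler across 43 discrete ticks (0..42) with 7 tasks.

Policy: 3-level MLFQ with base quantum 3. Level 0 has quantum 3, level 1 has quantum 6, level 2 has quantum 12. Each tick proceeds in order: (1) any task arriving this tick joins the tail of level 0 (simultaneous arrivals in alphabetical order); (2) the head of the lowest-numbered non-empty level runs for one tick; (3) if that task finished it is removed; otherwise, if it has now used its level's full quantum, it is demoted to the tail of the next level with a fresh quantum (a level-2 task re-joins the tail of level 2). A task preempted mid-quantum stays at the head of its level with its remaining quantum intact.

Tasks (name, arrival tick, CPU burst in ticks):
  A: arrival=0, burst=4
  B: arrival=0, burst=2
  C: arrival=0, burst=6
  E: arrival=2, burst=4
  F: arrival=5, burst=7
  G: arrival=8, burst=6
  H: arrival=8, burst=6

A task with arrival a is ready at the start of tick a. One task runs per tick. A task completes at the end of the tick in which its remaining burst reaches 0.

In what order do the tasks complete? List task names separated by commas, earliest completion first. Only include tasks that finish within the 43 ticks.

t=0: L0/L1/L2 = ABC/-/- → run A
t=1: L0/L1/L2 = ABC/-/- → run A
t=2: L0/L1/L2 = ABCE/-/- → run A
t=3: L0/L1/L2 = BCE/A/- → run B
t=4: L0/L1/L2 = BCE/A/- → run B
t=5: L0/L1/L2 = CEF/A/- → run C
t=6: L0/L1/L2 = CEF/A/- → run C
t=7: L0/L1/L2 = CEF/A/- → run C
t=8: L0/L1/L2 = EFGH/AC/- → run E
t=9: L0/L1/L2 = EFGH/AC/- → run E
t=10: L0/L1/L2 = EFGH/AC/- → run E
t=11: L0/L1/L2 = FGH/ACE/- → run F
t=12: L0/L1/L2 = FGH/ACE/- → run F
t=13: L0/L1/L2 = FGH/ACE/- → run F
t=14: L0/L1/L2 = GH/ACEF/- → run G
t=15: L0/L1/L2 = GH/ACEF/- → run G
t=16: L0/L1/L2 = GH/ACEF/- → run G
t=17: L0/L1/L2 = H/ACEFG/- → run H
t=18: L0/L1/L2 = H/ACEFG/- → run H
t=19: L0/L1/L2 = H/ACEFG/- → run H
t=20: L0/L1/L2 = -/ACEFGH/- → run A
t=21: L0/L1/L2 = -/CEFGH/- → run C
t=22: L0/L1/L2 = -/CEFGH/- → run C
t=23: L0/L1/L2 = -/CEFGH/- → run C
t=24: L0/L1/L2 = -/EFGH/- → run E
t=25: L0/L1/L2 = -/FGH/- → run F
t=26: L0/L1/L2 = -/FGH/- → run F
t=27: L0/L1/L2 = -/FGH/- → run F
t=28: L0/L1/L2 = -/FGH/- → run F
t=29: L0/L1/L2 = -/GH/- → run G
t=30: L0/L1/L2 = -/GH/- → run G
t=31: L0/L1/L2 = -/GH/- → run G
t=32: L0/L1/L2 = -/H/- → run H
t=33: L0/L1/L2 = -/H/- → run H
t=34: L0/L1/L2 = -/H/- → run H
t=35: (idle)
t=36: (idle)
t=37: (idle)
t=38: (idle)
t=39: (idle)
t=40: (idle)
t=41: (idle)
t=42: (idle)

completion order = B, A, C, E, F, G, H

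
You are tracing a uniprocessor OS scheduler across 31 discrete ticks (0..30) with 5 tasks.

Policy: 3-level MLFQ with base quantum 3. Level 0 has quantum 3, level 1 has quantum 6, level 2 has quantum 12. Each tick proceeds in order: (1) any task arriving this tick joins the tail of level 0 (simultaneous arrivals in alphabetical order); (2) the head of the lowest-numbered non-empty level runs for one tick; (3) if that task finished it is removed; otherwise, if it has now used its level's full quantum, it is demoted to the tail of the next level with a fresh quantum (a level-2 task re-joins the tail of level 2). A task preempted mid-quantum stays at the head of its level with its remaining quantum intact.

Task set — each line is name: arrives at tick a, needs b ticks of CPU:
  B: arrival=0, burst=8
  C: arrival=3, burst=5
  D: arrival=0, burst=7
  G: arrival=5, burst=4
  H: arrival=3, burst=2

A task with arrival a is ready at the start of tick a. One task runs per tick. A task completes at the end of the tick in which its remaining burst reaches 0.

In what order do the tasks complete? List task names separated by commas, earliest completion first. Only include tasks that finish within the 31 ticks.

completion order = H, B, D, C, G

t=0: L0/L1/L2 = BD/-/- → run B
t=1: L0/L1/L2 = BD/-/- → run B
t=2: L0/L1/L2 = BD/-/- → run B
t=3: L0/L1/L2 = DCH/B/- → run D
t=4: L0/L1/L2 = DCH/B/- → run D
t=5: L0/L1/L2 = DCHG/B/- → run D
t=6: L0/L1/L2 = CHG/BD/- → run C
t=7: L0/L1/L2 = CHG/BD/- → run C
t=8: L0/L1/L2 = CHG/BD/- → run C
t=9: L0/L1/L2 = HG/BDC/- → run H
t=10: L0/L1/L2 = HG/BDC/- → run H
t=11: L0/L1/L2 = G/BDC/- → run G
t=12: L0/L1/L2 = G/BDC/- → run G
t=13: L0/L1/L2 = G/BDC/- → run G
t=14: L0/L1/L2 = -/BDCG/- → run B
t=15: L0/L1/L2 = -/BDCG/- → run B
t=16: L0/L1/L2 = -/BDCG/- → run B
t=17: L0/L1/L2 = -/BDCG/- → run B
t=18: L0/L1/L2 = -/BDCG/- → run B
t=19: L0/L1/L2 = -/DCG/- → run D
t=20: L0/L1/L2 = -/DCG/- → run D
t=21: L0/L1/L2 = -/DCG/- → run D
t=22: L0/L1/L2 = -/DCG/- → run D
t=23: L0/L1/L2 = -/CG/- → run C
t=24: L0/L1/L2 = -/CG/- → run C
t=25: L0/L1/L2 = -/G/- → run G
t=26: (idle)
t=27: (idle)
t=28: (idle)
t=29: (idle)
t=30: (idle)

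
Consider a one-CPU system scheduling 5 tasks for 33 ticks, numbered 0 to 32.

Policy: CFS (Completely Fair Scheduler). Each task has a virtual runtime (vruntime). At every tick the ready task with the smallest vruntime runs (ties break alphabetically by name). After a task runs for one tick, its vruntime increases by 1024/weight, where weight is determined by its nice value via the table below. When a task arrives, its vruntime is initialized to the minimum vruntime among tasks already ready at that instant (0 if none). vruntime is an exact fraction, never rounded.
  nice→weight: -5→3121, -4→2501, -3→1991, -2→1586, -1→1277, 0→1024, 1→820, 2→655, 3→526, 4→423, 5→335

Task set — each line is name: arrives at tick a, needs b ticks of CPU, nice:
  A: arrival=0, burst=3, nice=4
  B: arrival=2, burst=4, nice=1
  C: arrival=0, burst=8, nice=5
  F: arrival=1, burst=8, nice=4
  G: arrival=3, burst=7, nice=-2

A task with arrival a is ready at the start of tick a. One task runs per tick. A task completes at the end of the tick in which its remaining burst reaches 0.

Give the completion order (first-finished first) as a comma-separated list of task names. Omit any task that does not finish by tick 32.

completion order = B, G, A, F, C

t=0: vr[A=0 C=0] → run A
t=1: vr[A=1024/423 C=0 F=0] → run C
t=2: vr[A=1024/423 B=0 C=1024/335 F=0] → run B
t=3: vr[A=1024/423 B=256/205 C=1024/335 F=0 G=0] → run F
t=4: vr[A=1024/423 B=256/205 C=1024/335 F=1024/423 G=0] → run G
t=5: vr[A=1024/423 B=256/205 C=1024/335 F=1024/423 G=512/793] → run G
t=6: vr[A=1024/423 B=256/205 C=1024/335 F=1024/423 G=1024/793] → run B
t=7: vr[A=1024/423 B=512/205 C=1024/335 F=1024/423 G=1024/793] → run G
t=8: vr[A=1024/423 B=512/205 C=1024/335 F=1024/423 G=1536/793] → run G
t=9: vr[A=1024/423 B=512/205 C=1024/335 F=1024/423 G=2048/793] → run A
t=10: vr[A=2048/423 B=512/205 C=1024/335 F=1024/423 G=2048/793] → run F
t=11: vr[A=2048/423 B=512/205 C=1024/335 F=2048/423 G=2048/793] → run B
t=12: vr[A=2048/423 B=768/205 C=1024/335 F=2048/423 G=2048/793] → run G
t=13: vr[A=2048/423 B=768/205 C=1024/335 F=2048/423 G=2560/793] → run C
t=14: vr[A=2048/423 B=768/205 C=2048/335 F=2048/423 G=2560/793] → run G
t=15: vr[A=2048/423 B=768/205 C=2048/335 F=2048/423 G=3072/793] → run B
t=16: vr[A=2048/423 C=2048/335 F=2048/423 G=3072/793] → run G
t=17: vr[A=2048/423 C=2048/335 F=2048/423] → run A
t=18: vr[C=2048/335 F=2048/423] → run F
t=19: vr[C=2048/335 F=1024/141] → run C
t=20: vr[C=3072/335 F=1024/141] → run F
t=21: vr[C=3072/335 F=4096/423] → run C
t=22: vr[C=4096/335 F=4096/423] → run F
t=23: vr[C=4096/335 F=5120/423] → run F
t=24: vr[C=4096/335 F=2048/141] → run C
t=25: vr[C=1024/67 F=2048/141] → run F
t=26: vr[C=1024/67 F=7168/423] → run C
t=27: vr[C=6144/335 F=7168/423] → run F
t=28: vr[C=6144/335] → run C
t=29: vr[C=7168/335] → run C
t=30: (idle)
t=31: (idle)
t=32: (idle)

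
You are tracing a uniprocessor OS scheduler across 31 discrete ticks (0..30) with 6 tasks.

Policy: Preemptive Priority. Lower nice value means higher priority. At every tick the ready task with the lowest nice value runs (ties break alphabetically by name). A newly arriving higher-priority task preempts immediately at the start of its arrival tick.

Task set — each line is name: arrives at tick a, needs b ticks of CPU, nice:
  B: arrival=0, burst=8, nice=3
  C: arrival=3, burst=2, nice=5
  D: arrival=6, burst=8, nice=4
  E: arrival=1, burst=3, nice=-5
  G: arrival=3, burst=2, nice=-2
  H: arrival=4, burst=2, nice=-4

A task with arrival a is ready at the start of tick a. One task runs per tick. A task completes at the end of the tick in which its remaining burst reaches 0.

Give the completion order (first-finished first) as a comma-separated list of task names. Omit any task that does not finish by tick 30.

completion order = E, H, G, B, D, C

t=0: ready={B} → run B
t=1: ready={B,E} → run E
t=2: ready={B,E} → run E
t=3: ready={B,C,E,G} → run E
t=4: ready={B,C,G,H} → run H
t=5: ready={B,C,G,H} → run H
t=6: ready={B,C,D,G} → run G
t=7: ready={B,C,D,G} → run G
t=8: ready={B,C,D} → run B
t=9: ready={B,C,D} → run B
t=10: ready={B,C,D} → run B
t=11: ready={B,C,D} → run B
t=12: ready={B,C,D} → run B
t=13: ready={B,C,D} → run B
t=14: ready={B,C,D} → run B
t=15: ready={C,D} → run D
t=16: ready={C,D} → run D
t=17: ready={C,D} → run D
t=18: ready={C,D} → run D
t=19: ready={C,D} → run D
t=20: ready={C,D} → run D
t=21: ready={C,D} → run D
t=22: ready={C,D} → run D
t=23: ready={C} → run C
t=24: ready={C} → run C
t=25: (idle)
t=26: (idle)
t=27: (idle)
t=28: (idle)
t=29: (idle)
t=30: (idle)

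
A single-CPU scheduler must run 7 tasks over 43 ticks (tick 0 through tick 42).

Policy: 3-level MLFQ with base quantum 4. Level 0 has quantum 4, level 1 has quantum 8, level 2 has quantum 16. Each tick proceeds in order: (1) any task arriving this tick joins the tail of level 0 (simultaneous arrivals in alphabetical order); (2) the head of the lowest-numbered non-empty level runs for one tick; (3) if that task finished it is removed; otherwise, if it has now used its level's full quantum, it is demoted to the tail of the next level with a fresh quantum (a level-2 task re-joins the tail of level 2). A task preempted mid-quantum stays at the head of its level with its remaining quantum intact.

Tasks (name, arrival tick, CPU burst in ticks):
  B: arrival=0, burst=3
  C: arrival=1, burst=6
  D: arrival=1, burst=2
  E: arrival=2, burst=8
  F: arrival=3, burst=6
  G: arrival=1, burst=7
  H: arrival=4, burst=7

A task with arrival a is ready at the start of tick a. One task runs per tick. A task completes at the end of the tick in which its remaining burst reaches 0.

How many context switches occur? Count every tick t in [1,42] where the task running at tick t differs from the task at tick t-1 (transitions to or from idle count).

t=0: L0/L1/L2 = B/-/- → run B
t=1: L0/L1/L2 = BCDG/-/- → run B
t=2: L0/L1/L2 = BCDGE/-/- → run B
t=3: L0/L1/L2 = CDGEF/-/- → run C
t=4: L0/L1/L2 = CDGEFH/-/- → run C
t=5: L0/L1/L2 = CDGEFH/-/- → run C
t=6: L0/L1/L2 = CDGEFH/-/- → run C
t=7: L0/L1/L2 = DGEFH/C/- → run D
t=8: L0/L1/L2 = DGEFH/C/- → run D
t=9: L0/L1/L2 = GEFH/C/- → run G
t=10: L0/L1/L2 = GEFH/C/- → run G
t=11: L0/L1/L2 = GEFH/C/- → run G
t=12: L0/L1/L2 = GEFH/C/- → run G
t=13: L0/L1/L2 = EFH/CG/- → run E
t=14: L0/L1/L2 = EFH/CG/- → run E
t=15: L0/L1/L2 = EFH/CG/- → run E
t=16: L0/L1/L2 = EFH/CG/- → run E
t=17: L0/L1/L2 = FH/CGE/- → run F
t=18: L0/L1/L2 = FH/CGE/- → run F
t=19: L0/L1/L2 = FH/CGE/- → run F
t=20: L0/L1/L2 = FH/CGE/- → run F
t=21: L0/L1/L2 = H/CGEF/- → run H
t=22: L0/L1/L2 = H/CGEF/- → run H
t=23: L0/L1/L2 = H/CGEF/- → run H
t=24: L0/L1/L2 = H/CGEF/- → run H
t=25: L0/L1/L2 = -/CGEFH/- → run C
t=26: L0/L1/L2 = -/CGEFH/- → run C
t=27: L0/L1/L2 = -/GEFH/- → run G
t=28: L0/L1/L2 = -/GEFH/- → run G
t=29: L0/L1/L2 = -/GEFH/- → run G
t=30: L0/L1/L2 = -/EFH/- → run E
t=31: L0/L1/L2 = -/EFH/- → run E
t=32: L0/L1/L2 = -/EFH/- → run E
t=33: L0/L1/L2 = -/EFH/- → run E
t=34: L0/L1/L2 = -/FH/- → run F
t=35: L0/L1/L2 = -/FH/- → run F
t=36: L0/L1/L2 = -/H/- → run H
t=37: L0/L1/L2 = -/H/- → run H
t=38: L0/L1/L2 = -/H/- → run H
t=39: (idle)
t=40: (idle)
t=41: (idle)
t=42: (idle)

context switches = 12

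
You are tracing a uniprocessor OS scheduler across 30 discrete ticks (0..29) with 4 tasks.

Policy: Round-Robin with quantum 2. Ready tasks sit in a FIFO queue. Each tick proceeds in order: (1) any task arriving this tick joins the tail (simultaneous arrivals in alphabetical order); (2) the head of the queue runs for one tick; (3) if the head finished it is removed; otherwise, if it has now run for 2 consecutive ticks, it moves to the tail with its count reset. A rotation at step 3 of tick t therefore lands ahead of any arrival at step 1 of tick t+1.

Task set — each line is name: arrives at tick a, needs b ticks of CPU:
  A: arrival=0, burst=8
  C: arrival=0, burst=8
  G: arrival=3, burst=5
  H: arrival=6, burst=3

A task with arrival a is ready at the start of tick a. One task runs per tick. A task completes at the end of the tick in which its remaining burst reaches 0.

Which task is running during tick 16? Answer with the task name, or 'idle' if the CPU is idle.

t=0: queue=[A,C] q_used=0 → run A
t=1: queue=[A,C] q_used=1 → run A
t=2: queue=[C,A] q_used=0 → run C
t=3: queue=[C,A,G] q_used=1 → run C
t=4: queue=[A,G,C] q_used=0 → run A
t=5: queue=[A,G,C] q_used=1 → run A
t=6: queue=[G,C,A,H] q_used=0 → run G
t=7: queue=[G,C,A,H] q_used=1 → run G
t=8: queue=[C,A,H,G] q_used=0 → run C
t=9: queue=[C,A,H,G] q_used=1 → run C
t=10: queue=[A,H,G,C] q_used=0 → run A
t=11: queue=[A,H,G,C] q_used=1 → run A
t=12: queue=[H,G,C,A] q_used=0 → run H
t=13: queue=[H,G,C,A] q_used=1 → run H
t=14: queue=[G,C,A,H] q_used=0 → run G
t=15: queue=[G,C,A,H] q_used=1 → run G
t=16: queue=[C,A,H,G] q_used=0 → run C
t=17: queue=[C,A,H,G] q_used=1 → run C
t=18: queue=[A,H,G,C] q_used=0 → run A
t=19: queue=[A,H,G,C] q_used=1 → run A
t=20: queue=[H,G,C] q_used=0 → run H
t=21: queue=[G,C] q_used=0 → run G
t=22: queue=[C] q_used=0 → run C
t=23: queue=[C] q_used=1 → run C
t=24: (idle)
t=25: (idle)
t=26: (idle)
t=27: (idle)
t=28: (idle)
t=29: (idle)

running at tick 16 = C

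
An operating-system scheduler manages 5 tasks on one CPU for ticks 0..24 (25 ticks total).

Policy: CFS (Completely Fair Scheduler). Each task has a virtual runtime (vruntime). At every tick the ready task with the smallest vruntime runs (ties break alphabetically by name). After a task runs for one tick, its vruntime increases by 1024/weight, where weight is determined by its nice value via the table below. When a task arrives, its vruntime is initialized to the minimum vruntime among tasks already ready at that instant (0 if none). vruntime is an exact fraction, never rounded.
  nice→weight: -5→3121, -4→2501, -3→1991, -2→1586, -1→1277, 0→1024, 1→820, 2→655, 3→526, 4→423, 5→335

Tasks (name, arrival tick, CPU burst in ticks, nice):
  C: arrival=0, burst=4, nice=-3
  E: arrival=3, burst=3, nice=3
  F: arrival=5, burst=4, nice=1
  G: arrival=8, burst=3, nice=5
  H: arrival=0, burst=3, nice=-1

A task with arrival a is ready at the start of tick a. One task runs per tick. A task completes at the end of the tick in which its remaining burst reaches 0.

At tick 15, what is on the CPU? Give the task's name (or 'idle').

running at tick 15 = F

t=0: vr[C=0 H=0] → run C
t=1: vr[C=1024/1991 H=0] → run H
t=2: vr[C=1024/1991 H=1024/1277] → run C
t=3: vr[C=2048/1991 E=1024/1277 H=1024/1277] → run E
t=4: vr[C=2048/1991 E=923136/335851 H=1024/1277] → run H
t=5: vr[C=2048/1991 E=923136/335851 F=2048/1991 H=2048/1277] → run C
t=6: vr[C=3072/1991 E=923136/335851 F=2048/1991 H=2048/1277] → run F
t=7: vr[C=3072/1991 E=923136/335851 F=929536/408155 H=2048/1277] → run C
t=8: vr[E=923136/335851 F=929536/408155 G=2048/1277 H=2048/1277] → run G
t=9: vr[E=923136/335851 F=929536/408155 G=1993728/427795 H=2048/1277] → run H
t=10: vr[E=923136/335851 F=929536/408155 G=1993728/427795] → run F
t=11: vr[E=923136/335851 F=1439232/408155 G=1993728/427795] → run E
t=12: vr[E=1576960/335851 F=1439232/408155 G=1993728/427795] → run F
t=13: vr[E=1576960/335851 F=1948928/408155 G=1993728/427795] → run G
t=14: vr[E=1576960/335851 F=1948928/408155 G=3301376/427795] → run E
t=15: vr[F=1948928/408155 G=3301376/427795] → run F
t=16: vr[G=3301376/427795] → run G
t=17: (idle)
t=18: (idle)
t=19: (idle)
t=20: (idle)
t=21: (idle)
t=22: (idle)
t=23: (idle)
t=24: (idle)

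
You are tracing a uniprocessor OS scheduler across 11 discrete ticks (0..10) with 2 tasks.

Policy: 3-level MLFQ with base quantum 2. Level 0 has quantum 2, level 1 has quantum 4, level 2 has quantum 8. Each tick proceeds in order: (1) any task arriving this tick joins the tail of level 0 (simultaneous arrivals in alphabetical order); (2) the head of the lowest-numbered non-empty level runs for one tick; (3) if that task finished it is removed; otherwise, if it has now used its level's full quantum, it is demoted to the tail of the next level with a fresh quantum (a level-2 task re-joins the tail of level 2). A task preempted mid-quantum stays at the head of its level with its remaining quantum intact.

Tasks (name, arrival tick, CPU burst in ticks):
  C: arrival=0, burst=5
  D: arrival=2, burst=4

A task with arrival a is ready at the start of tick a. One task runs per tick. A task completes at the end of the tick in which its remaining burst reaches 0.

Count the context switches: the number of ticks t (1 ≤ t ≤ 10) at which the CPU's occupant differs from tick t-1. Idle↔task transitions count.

context switches = 4

t=0: L0/L1/L2 = C/-/- → run C
t=1: L0/L1/L2 = C/-/- → run C
t=2: L0/L1/L2 = D/C/- → run D
t=3: L0/L1/L2 = D/C/- → run D
t=4: L0/L1/L2 = -/CD/- → run C
t=5: L0/L1/L2 = -/CD/- → run C
t=6: L0/L1/L2 = -/CD/- → run C
t=7: L0/L1/L2 = -/D/- → run D
t=8: L0/L1/L2 = -/D/- → run D
t=9: (idle)
t=10: (idle)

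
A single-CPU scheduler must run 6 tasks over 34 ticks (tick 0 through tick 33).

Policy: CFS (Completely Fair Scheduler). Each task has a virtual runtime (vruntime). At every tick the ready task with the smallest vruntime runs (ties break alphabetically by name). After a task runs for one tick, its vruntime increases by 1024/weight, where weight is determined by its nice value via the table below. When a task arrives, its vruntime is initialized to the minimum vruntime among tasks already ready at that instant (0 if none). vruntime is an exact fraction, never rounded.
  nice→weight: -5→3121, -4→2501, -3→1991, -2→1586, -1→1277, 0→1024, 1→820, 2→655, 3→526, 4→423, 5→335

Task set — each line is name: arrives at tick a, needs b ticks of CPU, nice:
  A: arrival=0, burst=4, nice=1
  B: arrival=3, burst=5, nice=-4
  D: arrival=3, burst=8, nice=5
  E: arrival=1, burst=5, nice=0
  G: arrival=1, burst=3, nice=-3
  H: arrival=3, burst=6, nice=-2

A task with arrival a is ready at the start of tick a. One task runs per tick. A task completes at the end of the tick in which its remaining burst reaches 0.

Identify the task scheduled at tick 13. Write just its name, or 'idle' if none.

running at tick 13 = B

t=0: vr[A=0] → run A
t=1: vr[A=256/205 E=256/205 G=256/205] → run A
t=2: vr[A=512/205 E=256/205 G=256/205] → run E
t=3: vr[A=512/205 B=256/205 D=256/205 E=461/205 G=256/205 H=256/205] → run B
t=4: vr[A=512/205 B=20736/12505 D=256/205 E=461/205 G=256/205 H=256/205] → run D
t=5: vr[A=512/205 B=20736/12505 D=59136/13735 E=461/205 G=256/205 H=256/205] → run G
t=6: vr[A=512/205 B=20736/12505 D=59136/13735 E=461/205 G=719616/408155 H=256/205] → run H
t=7: vr[A=512/205 B=20736/12505 D=59136/13735 E=461/205 G=719616/408155 H=307968/162565] → run B
t=8: vr[A=512/205 B=25856/12505 D=59136/13735 E=461/205 G=719616/408155 H=307968/162565] → run G
t=9: vr[A=512/205 B=25856/12505 D=59136/13735 E=461/205 G=929536/408155 H=307968/162565] → run H
t=10: vr[A=512/205 B=25856/12505 D=59136/13735 E=461/205 G=929536/408155 H=412928/162565] → run B
t=11: vr[A=512/205 B=30976/12505 D=59136/13735 E=461/205 G=929536/408155 H=412928/162565] → run E
t=12: vr[A=512/205 B=30976/12505 D=59136/13735 E=666/205 G=929536/408155 H=412928/162565] → run G
t=13: vr[A=512/205 B=30976/12505 D=59136/13735 E=666/205 H=412928/162565] → run B
t=14: vr[A=512/205 B=36096/12505 D=59136/13735 E=666/205 H=412928/162565] → run A
t=15: vr[A=768/205 B=36096/12505 D=59136/13735 E=666/205 H=412928/162565] → run H
t=16: vr[A=768/205 B=36096/12505 D=59136/13735 E=666/205 H=517888/162565] → run B
t=17: vr[A=768/205 D=59136/13735 E=666/205 H=517888/162565] → run H
t=18: vr[A=768/205 D=59136/13735 E=666/205 H=622848/162565] → run E
t=19: vr[A=768/205 D=59136/13735 E=871/205 H=622848/162565] → run A
t=20: vr[D=59136/13735 E=871/205 H=622848/162565] → run H
t=21: vr[D=59136/13735 E=871/205 H=727808/162565] → run E
t=22: vr[D=59136/13735 E=1076/205 H=727808/162565] → run D
t=23: vr[D=20224/2747 E=1076/205 H=727808/162565] → run H
t=24: vr[D=20224/2747 E=1076/205] → run E
t=25: vr[D=20224/2747] → run D
t=26: vr[D=143104/13735] → run D
t=27: vr[D=185088/13735] → run D
t=28: vr[D=227072/13735] → run D
t=29: vr[D=269056/13735] → run D
t=30: vr[D=62208/2747] → run D
t=31: (idle)
t=32: (idle)
t=33: (idle)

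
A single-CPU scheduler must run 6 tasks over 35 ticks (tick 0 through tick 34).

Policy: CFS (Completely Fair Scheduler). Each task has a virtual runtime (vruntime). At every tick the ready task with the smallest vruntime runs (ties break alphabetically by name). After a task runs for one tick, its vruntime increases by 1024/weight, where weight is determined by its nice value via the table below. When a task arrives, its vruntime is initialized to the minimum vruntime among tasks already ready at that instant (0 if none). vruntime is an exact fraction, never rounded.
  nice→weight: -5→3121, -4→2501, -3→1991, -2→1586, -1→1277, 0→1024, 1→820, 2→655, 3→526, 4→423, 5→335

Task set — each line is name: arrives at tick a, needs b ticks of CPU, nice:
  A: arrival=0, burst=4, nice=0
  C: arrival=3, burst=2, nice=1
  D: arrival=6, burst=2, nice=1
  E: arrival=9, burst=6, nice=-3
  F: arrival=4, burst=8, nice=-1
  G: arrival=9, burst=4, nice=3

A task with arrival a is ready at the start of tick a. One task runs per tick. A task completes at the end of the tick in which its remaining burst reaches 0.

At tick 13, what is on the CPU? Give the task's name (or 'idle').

running at tick 13 = E

t=0: vr[A=0] → run A
t=1: vr[A=1] → run A
t=2: vr[A=2] → run A
t=3: vr[A=3 C=3] → run A
t=4: vr[C=3 F=3] → run C
t=5: vr[C=871/205 F=3] → run F
t=6: vr[C=871/205 D=4855/1277 F=4855/1277] → run D
t=7: vr[C=871/205 D=1322187/261785 F=4855/1277] → run F
t=8: vr[C=871/205 D=1322187/261785 F=5879/1277] → run C
t=9: vr[D=1322187/261785 E=5879/1277 F=5879/1277 G=5879/1277] → run E
t=10: vr[D=1322187/261785 E=13012737/2542507 F=5879/1277 G=5879/1277] → run F
t=11: vr[D=1322187/261785 E=13012737/2542507 F=6903/1277 G=5879/1277] → run G
t=12: vr[D=1322187/261785 E=13012737/2542507 F=6903/1277 G=2200001/335851] → run D
t=13: vr[E=13012737/2542507 F=6903/1277 G=2200001/335851] → run E
t=14: vr[E=14320385/2542507 F=6903/1277 G=2200001/335851] → run F
t=15: vr[E=14320385/2542507 F=7927/1277 G=2200001/335851] → run E
t=16: vr[E=15628033/2542507 F=7927/1277 G=2200001/335851] → run E
t=17: vr[E=16935681/2542507 F=7927/1277 G=2200001/335851] → run F
t=18: vr[E=16935681/2542507 F=8951/1277 G=2200001/335851] → run G
t=19: vr[E=16935681/2542507 F=8951/1277 G=2853825/335851] → run E
t=20: vr[E=18243329/2542507 F=8951/1277 G=2853825/335851] → run F
t=21: vr[E=18243329/2542507 F=9975/1277 G=2853825/335851] → run E
t=22: vr[F=9975/1277 G=2853825/335851] → run F
t=23: vr[F=10999/1277 G=2853825/335851] → run G
t=24: vr[F=10999/1277 G=3507649/335851] → run F
t=25: vr[G=3507649/335851] → run G
t=26: (idle)
t=27: (idle)
t=28: (idle)
t=29: (idle)
t=30: (idle)
t=31: (idle)
t=32: (idle)
t=33: (idle)
t=34: (idle)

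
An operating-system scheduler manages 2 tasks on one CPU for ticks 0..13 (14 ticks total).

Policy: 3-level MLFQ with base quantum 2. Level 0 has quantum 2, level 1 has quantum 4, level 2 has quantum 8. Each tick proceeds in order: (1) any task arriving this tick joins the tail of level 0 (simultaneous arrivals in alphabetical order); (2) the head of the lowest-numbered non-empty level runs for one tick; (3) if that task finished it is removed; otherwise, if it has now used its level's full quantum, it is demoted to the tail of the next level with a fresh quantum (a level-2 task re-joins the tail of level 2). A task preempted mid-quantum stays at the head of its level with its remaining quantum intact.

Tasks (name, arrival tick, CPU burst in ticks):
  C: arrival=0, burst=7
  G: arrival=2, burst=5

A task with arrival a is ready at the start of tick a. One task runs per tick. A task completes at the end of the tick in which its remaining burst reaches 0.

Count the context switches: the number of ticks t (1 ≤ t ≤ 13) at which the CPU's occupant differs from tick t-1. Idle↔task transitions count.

t=0: L0/L1/L2 = C/-/- → run C
t=1: L0/L1/L2 = C/-/- → run C
t=2: L0/L1/L2 = G/C/- → run G
t=3: L0/L1/L2 = G/C/- → run G
t=4: L0/L1/L2 = -/CG/- → run C
t=5: L0/L1/L2 = -/CG/- → run C
t=6: L0/L1/L2 = -/CG/- → run C
t=7: L0/L1/L2 = -/CG/- → run C
t=8: L0/L1/L2 = -/G/C → run G
t=9: L0/L1/L2 = -/G/C → run G
t=10: L0/L1/L2 = -/G/C → run G
t=11: L0/L1/L2 = -/-/C → run C
t=12: (idle)
t=13: (idle)

context switches = 5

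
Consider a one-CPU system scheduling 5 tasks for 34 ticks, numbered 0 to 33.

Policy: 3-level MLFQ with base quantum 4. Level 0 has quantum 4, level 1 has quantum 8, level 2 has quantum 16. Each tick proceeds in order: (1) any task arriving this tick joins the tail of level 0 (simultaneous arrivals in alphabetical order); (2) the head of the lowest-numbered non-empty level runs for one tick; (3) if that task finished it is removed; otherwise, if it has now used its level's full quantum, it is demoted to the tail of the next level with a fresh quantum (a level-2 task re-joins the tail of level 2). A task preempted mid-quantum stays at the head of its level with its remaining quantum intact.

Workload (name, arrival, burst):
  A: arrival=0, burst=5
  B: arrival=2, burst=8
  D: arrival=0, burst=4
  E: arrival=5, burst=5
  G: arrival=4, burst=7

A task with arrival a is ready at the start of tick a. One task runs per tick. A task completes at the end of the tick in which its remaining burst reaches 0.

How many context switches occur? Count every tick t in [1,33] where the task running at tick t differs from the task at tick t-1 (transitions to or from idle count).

t=0: L0/L1/L2 = AD/-/- → run A
t=1: L0/L1/L2 = AD/-/- → run A
t=2: L0/L1/L2 = ADB/-/- → run A
t=3: L0/L1/L2 = ADB/-/- → run A
t=4: L0/L1/L2 = DBG/A/- → run D
t=5: L0/L1/L2 = DBGE/A/- → run D
t=6: L0/L1/L2 = DBGE/A/- → run D
t=7: L0/L1/L2 = DBGE/A/- → run D
t=8: L0/L1/L2 = BGE/A/- → run B
t=9: L0/L1/L2 = BGE/A/- → run B
t=10: L0/L1/L2 = BGE/A/- → run B
t=11: L0/L1/L2 = BGE/A/- → run B
t=12: L0/L1/L2 = GE/AB/- → run G
t=13: L0/L1/L2 = GE/AB/- → run G
t=14: L0/L1/L2 = GE/AB/- → run G
t=15: L0/L1/L2 = GE/AB/- → run G
t=16: L0/L1/L2 = E/ABG/- → run E
t=17: L0/L1/L2 = E/ABG/- → run E
t=18: L0/L1/L2 = E/ABG/- → run E
t=19: L0/L1/L2 = E/ABG/- → run E
t=20: L0/L1/L2 = -/ABGE/- → run A
t=21: L0/L1/L2 = -/BGE/- → run B
t=22: L0/L1/L2 = -/BGE/- → run B
t=23: L0/L1/L2 = -/BGE/- → run B
t=24: L0/L1/L2 = -/BGE/- → run B
t=25: L0/L1/L2 = -/GE/- → run G
t=26: L0/L1/L2 = -/GE/- → run G
t=27: L0/L1/L2 = -/GE/- → run G
t=28: L0/L1/L2 = -/E/- → run E
t=29: (idle)
t=30: (idle)
t=31: (idle)
t=32: (idle)
t=33: (idle)

context switches = 9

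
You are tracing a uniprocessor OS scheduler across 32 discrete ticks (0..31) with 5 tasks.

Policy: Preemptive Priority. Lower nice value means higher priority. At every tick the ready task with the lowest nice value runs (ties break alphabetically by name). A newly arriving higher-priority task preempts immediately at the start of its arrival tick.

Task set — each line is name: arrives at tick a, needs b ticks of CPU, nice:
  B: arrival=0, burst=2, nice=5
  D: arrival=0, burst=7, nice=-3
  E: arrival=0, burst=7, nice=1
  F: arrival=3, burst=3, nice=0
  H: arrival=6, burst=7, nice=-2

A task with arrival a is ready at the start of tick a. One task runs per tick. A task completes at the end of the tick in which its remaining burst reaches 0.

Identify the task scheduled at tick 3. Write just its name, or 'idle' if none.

t=0: ready={B,D,E} → run D
t=1: ready={B,D,E} → run D
t=2: ready={B,D,E} → run D
t=3: ready={B,D,E,F} → run D
t=4: ready={B,D,E,F} → run D
t=5: ready={B,D,E,F} → run D
t=6: ready={B,D,E,F,H} → run D
t=7: ready={B,E,F,H} → run H
t=8: ready={B,E,F,H} → run H
t=9: ready={B,E,F,H} → run H
t=10: ready={B,E,F,H} → run H
t=11: ready={B,E,F,H} → run H
t=12: ready={B,E,F,H} → run H
t=13: ready={B,E,F,H} → run H
t=14: ready={B,E,F} → run F
t=15: ready={B,E,F} → run F
t=16: ready={B,E,F} → run F
t=17: ready={B,E} → run E
t=18: ready={B,E} → run E
t=19: ready={B,E} → run E
t=20: ready={B,E} → run E
t=21: ready={B,E} → run E
t=22: ready={B,E} → run E
t=23: ready={B,E} → run E
t=24: ready={B} → run B
t=25: ready={B} → run B
t=26: (idle)
t=27: (idle)
t=28: (idle)
t=29: (idle)
t=30: (idle)
t=31: (idle)

running at tick 3 = D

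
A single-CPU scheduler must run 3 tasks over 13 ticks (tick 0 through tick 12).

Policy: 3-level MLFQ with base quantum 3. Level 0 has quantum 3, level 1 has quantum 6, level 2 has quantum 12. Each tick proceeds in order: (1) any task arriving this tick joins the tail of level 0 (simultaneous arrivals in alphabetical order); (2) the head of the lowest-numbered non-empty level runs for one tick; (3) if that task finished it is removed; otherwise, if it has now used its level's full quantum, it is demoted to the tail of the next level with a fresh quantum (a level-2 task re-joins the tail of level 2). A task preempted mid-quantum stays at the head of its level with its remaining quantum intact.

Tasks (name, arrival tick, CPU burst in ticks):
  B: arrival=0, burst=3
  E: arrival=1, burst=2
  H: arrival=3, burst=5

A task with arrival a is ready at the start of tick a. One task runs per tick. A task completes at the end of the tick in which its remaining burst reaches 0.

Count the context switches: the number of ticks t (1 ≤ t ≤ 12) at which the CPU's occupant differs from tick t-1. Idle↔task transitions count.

t=0: L0/L1/L2 = B/-/- → run B
t=1: L0/L1/L2 = BE/-/- → run B
t=2: L0/L1/L2 = BE/-/- → run B
t=3: L0/L1/L2 = EH/-/- → run E
t=4: L0/L1/L2 = EH/-/- → run E
t=5: L0/L1/L2 = H/-/- → run H
t=6: L0/L1/L2 = H/-/- → run H
t=7: L0/L1/L2 = H/-/- → run H
t=8: L0/L1/L2 = -/H/- → run H
t=9: L0/L1/L2 = -/H/- → run H
t=10: (idle)
t=11: (idle)
t=12: (idle)

context switches = 3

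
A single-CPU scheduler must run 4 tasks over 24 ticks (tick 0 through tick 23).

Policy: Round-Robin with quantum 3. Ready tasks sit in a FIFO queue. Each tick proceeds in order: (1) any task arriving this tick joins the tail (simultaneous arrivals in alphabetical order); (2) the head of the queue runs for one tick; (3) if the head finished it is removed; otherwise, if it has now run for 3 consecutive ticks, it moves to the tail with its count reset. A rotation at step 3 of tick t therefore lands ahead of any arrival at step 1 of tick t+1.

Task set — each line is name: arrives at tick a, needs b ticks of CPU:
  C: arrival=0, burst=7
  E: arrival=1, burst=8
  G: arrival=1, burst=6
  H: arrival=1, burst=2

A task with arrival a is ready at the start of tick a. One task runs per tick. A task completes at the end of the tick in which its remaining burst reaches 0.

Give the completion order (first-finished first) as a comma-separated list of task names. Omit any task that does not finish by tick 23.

t=0: queue=[C] q_used=0 → run C
t=1: queue=[C,E,G,H] q_used=1 → run C
t=2: queue=[C,E,G,H] q_used=2 → run C
t=3: queue=[E,G,H,C] q_used=0 → run E
t=4: queue=[E,G,H,C] q_used=1 → run E
t=5: queue=[E,G,H,C] q_used=2 → run E
t=6: queue=[G,H,C,E] q_used=0 → run G
t=7: queue=[G,H,C,E] q_used=1 → run G
t=8: queue=[G,H,C,E] q_used=2 → run G
t=9: queue=[H,C,E,G] q_used=0 → run H
t=10: queue=[H,C,E,G] q_used=1 → run H
t=11: queue=[C,E,G] q_used=0 → run C
t=12: queue=[C,E,G] q_used=1 → run C
t=13: queue=[C,E,G] q_used=2 → run C
t=14: queue=[E,G,C] q_used=0 → run E
t=15: queue=[E,G,C] q_used=1 → run E
t=16: queue=[E,G,C] q_used=2 → run E
t=17: queue=[G,C,E] q_used=0 → run G
t=18: queue=[G,C,E] q_used=1 → run G
t=19: queue=[G,C,E] q_used=2 → run G
t=20: queue=[C,E] q_used=0 → run C
t=21: queue=[E] q_used=0 → run E
t=22: queue=[E] q_used=1 → run E
t=23: (idle)

completion order = H, G, C, E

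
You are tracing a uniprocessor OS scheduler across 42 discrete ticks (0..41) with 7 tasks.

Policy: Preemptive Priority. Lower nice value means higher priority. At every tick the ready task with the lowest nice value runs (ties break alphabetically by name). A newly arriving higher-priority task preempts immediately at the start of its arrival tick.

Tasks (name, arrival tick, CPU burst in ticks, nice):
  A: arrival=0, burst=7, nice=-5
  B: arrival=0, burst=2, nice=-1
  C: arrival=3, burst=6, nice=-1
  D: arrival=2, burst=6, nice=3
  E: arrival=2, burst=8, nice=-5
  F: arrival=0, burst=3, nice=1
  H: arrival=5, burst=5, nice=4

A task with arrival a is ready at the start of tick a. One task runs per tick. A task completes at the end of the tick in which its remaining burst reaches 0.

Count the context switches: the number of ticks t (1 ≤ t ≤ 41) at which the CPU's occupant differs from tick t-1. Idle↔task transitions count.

t=0: ready={A,B,F} → run A
t=1: ready={A,B,F} → run A
t=2: ready={A,B,D,E,F} → run A
t=3: ready={A,B,C,D,E,F} → run A
t=4: ready={A,B,C,D,E,F} → run A
t=5: ready={A,B,C,D,E,F,H} → run A
t=6: ready={A,B,C,D,E,F,H} → run A
t=7: ready={B,C,D,E,F,H} → run E
t=8: ready={B,C,D,E,F,H} → run E
t=9: ready={B,C,D,E,F,H} → run E
t=10: ready={B,C,D,E,F,H} → run E
t=11: ready={B,C,D,E,F,H} → run E
t=12: ready={B,C,D,E,F,H} → run E
t=13: ready={B,C,D,E,F,H} → run E
t=14: ready={B,C,D,E,F,H} → run E
t=15: ready={B,C,D,F,H} → run B
t=16: ready={B,C,D,F,H} → run B
t=17: ready={C,D,F,H} → run C
t=18: ready={C,D,F,H} → run C
t=19: ready={C,D,F,H} → run C
t=20: ready={C,D,F,H} → run C
t=21: ready={C,D,F,H} → run C
t=22: ready={C,D,F,H} → run C
t=23: ready={D,F,H} → run F
t=24: ready={D,F,H} → run F
t=25: ready={D,F,H} → run F
t=26: ready={D,H} → run D
t=27: ready={D,H} → run D
t=28: ready={D,H} → run D
t=29: ready={D,H} → run D
t=30: ready={D,H} → run D
t=31: ready={D,H} → run D
t=32: ready={H} → run H
t=33: ready={H} → run H
t=34: ready={H} → run H
t=35: ready={H} → run H
t=36: ready={H} → run H
t=37: (idle)
t=38: (idle)
t=39: (idle)
t=40: (idle)
t=41: (idle)

context switches = 7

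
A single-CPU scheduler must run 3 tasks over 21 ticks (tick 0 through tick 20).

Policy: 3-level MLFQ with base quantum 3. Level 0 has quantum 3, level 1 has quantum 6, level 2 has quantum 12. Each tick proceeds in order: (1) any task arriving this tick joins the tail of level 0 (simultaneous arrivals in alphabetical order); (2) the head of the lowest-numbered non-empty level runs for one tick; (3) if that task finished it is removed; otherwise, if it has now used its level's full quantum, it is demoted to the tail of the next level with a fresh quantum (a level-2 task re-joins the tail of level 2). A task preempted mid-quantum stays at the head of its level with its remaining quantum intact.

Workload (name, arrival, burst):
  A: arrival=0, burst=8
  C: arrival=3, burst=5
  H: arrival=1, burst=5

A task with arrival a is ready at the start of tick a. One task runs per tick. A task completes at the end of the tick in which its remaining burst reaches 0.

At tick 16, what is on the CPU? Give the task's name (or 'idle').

t=0: L0/L1/L2 = A/-/- → run A
t=1: L0/L1/L2 = AH/-/- → run A
t=2: L0/L1/L2 = AH/-/- → run A
t=3: L0/L1/L2 = HC/A/- → run H
t=4: L0/L1/L2 = HC/A/- → run H
t=5: L0/L1/L2 = HC/A/- → run H
t=6: L0/L1/L2 = C/AH/- → run C
t=7: L0/L1/L2 = C/AH/- → run C
t=8: L0/L1/L2 = C/AH/- → run C
t=9: L0/L1/L2 = -/AHC/- → run A
t=10: L0/L1/L2 = -/AHC/- → run A
t=11: L0/L1/L2 = -/AHC/- → run A
t=12: L0/L1/L2 = -/AHC/- → run A
t=13: L0/L1/L2 = -/AHC/- → run A
t=14: L0/L1/L2 = -/HC/- → run H
t=15: L0/L1/L2 = -/HC/- → run H
t=16: L0/L1/L2 = -/C/- → run C
t=17: L0/L1/L2 = -/C/- → run C
t=18: (idle)
t=19: (idle)
t=20: (idle)

running at tick 16 = C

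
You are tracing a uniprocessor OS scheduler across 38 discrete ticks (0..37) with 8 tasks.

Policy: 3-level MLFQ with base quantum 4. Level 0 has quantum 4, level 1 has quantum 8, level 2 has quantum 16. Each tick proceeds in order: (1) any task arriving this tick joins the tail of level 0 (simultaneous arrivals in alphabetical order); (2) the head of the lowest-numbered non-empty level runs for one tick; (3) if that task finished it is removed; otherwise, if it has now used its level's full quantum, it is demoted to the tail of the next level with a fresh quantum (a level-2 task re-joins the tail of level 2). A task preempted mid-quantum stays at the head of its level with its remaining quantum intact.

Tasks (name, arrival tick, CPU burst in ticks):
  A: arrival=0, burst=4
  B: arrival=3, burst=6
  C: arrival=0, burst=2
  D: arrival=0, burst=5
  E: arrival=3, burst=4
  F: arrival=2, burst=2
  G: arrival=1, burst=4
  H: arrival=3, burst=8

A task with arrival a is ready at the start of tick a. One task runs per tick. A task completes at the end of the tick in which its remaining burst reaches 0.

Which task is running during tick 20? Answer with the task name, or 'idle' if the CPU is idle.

running at tick 20 = E

t=0: L0/L1/L2 = ACD/-/- → run A
t=1: L0/L1/L2 = ACDG/-/- → run A
t=2: L0/L1/L2 = ACDGF/-/- → run A
t=3: L0/L1/L2 = ACDGFBEH/-/- → run A
t=4: L0/L1/L2 = CDGFBEH/-/- → run C
t=5: L0/L1/L2 = CDGFBEH/-/- → run C
t=6: L0/L1/L2 = DGFBEH/-/- → run D
t=7: L0/L1/L2 = DGFBEH/-/- → run D
t=8: L0/L1/L2 = DGFBEH/-/- → run D
t=9: L0/L1/L2 = DGFBEH/-/- → run D
t=10: L0/L1/L2 = GFBEH/D/- → run G
t=11: L0/L1/L2 = GFBEH/D/- → run G
t=12: L0/L1/L2 = GFBEH/D/- → run G
t=13: L0/L1/L2 = GFBEH/D/- → run G
t=14: L0/L1/L2 = FBEH/D/- → run F
t=15: L0/L1/L2 = FBEH/D/- → run F
t=16: L0/L1/L2 = BEH/D/- → run B
t=17: L0/L1/L2 = BEH/D/- → run B
t=18: L0/L1/L2 = BEH/D/- → run B
t=19: L0/L1/L2 = BEH/D/- → run B
t=20: L0/L1/L2 = EH/DB/- → run E
t=21: L0/L1/L2 = EH/DB/- → run E
t=22: L0/L1/L2 = EH/DB/- → run E
t=23: L0/L1/L2 = EH/DB/- → run E
t=24: L0/L1/L2 = H/DB/- → run H
t=25: L0/L1/L2 = H/DB/- → run H
t=26: L0/L1/L2 = H/DB/- → run H
t=27: L0/L1/L2 = H/DB/- → run H
t=28: L0/L1/L2 = -/DBH/- → run D
t=29: L0/L1/L2 = -/BH/- → run B
t=30: L0/L1/L2 = -/BH/- → run B
t=31: L0/L1/L2 = -/H/- → run H
t=32: L0/L1/L2 = -/H/- → run H
t=33: L0/L1/L2 = -/H/- → run H
t=34: L0/L1/L2 = -/H/- → run H
t=35: (idle)
t=36: (idle)
t=37: (idle)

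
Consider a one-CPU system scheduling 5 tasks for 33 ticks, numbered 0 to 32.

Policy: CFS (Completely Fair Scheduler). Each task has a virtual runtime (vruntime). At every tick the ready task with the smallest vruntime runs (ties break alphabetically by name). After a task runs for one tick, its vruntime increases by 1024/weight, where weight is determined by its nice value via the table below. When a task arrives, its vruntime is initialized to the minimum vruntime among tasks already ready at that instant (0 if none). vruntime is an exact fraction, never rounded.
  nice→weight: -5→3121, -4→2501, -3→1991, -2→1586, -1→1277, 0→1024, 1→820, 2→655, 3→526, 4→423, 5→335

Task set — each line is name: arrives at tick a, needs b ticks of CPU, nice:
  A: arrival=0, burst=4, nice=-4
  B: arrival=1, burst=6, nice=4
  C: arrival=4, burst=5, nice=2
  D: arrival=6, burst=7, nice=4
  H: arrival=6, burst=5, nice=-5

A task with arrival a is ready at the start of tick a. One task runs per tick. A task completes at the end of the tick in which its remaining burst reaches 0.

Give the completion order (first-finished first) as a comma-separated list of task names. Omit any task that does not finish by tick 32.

completion order = A, H, C, B, D

t=0: vr[A=0] → run A
t=1: vr[A=1024/2501 B=1024/2501] → run A
t=2: vr[A=2048/2501 B=1024/2501] → run B
t=3: vr[A=2048/2501 B=2994176/1057923] → run A
t=4: vr[A=3072/2501 B=2994176/1057923 C=3072/2501] → run A
t=5: vr[B=2994176/1057923 C=3072/2501] → run C
t=6: vr[B=2994176/1057923 C=4573184/1638155 D=4573184/1638155 H=4573184/1638155] → run C
t=7: vr[B=2994176/1057923 C=7134208/1638155 D=4573184/1638155 H=4573184/1638155] → run D
t=8: vr[B=2994176/1057923 C=7134208/1638155 D=3611927552/692939565 H=4573184/1638155] → run H
t=9: vr[B=2994176/1057923 C=7134208/1638155 D=3611927552/692939565 H=15950377984/5112681755] → run B
t=10: vr[B=5555200/1057923 C=7134208/1638155 D=3611927552/692939565 H=15950377984/5112681755] → run H
t=11: vr[B=5555200/1057923 C=7134208/1638155 D=3611927552/692939565 H=17627848704/5112681755] → run H
t=12: vr[B=5555200/1057923 C=7134208/1638155 D=3611927552/692939565 H=19305319424/5112681755] → run H
t=13: vr[B=5555200/1057923 C=7134208/1638155 D=3611927552/692939565 H=20982790144/5112681755] → run H
t=14: vr[B=5555200/1057923 C=7134208/1638155 D=3611927552/692939565] → run C
t=15: vr[B=5555200/1057923 C=9695232/1638155 D=3611927552/692939565] → run D
t=16: vr[B=5555200/1057923 C=9695232/1638155 D=5289398272/692939565] → run B
t=17: vr[B=2705408/352641 C=9695232/1638155 D=5289398272/692939565] → run C
t=18: vr[B=2705408/352641 C=12256256/1638155 D=5289398272/692939565] → run C
t=19: vr[B=2705408/352641 D=5289398272/692939565] → run D
t=20: vr[B=2705408/352641 D=2322289664/230979855] → run B
t=21: vr[B=10677248/1057923 D=2322289664/230979855] → run D
t=22: vr[B=10677248/1057923 D=8644339712/692939565] → run B
t=23: vr[B=13238272/1057923 D=8644339712/692939565] → run D
t=24: vr[B=13238272/1057923 D=10321810432/692939565] → run B
t=25: vr[D=10321810432/692939565] → run D
t=26: vr[D=3999760384/230979855] → run D
t=27: (idle)
t=28: (idle)
t=29: (idle)
t=30: (idle)
t=31: (idle)
t=32: (idle)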